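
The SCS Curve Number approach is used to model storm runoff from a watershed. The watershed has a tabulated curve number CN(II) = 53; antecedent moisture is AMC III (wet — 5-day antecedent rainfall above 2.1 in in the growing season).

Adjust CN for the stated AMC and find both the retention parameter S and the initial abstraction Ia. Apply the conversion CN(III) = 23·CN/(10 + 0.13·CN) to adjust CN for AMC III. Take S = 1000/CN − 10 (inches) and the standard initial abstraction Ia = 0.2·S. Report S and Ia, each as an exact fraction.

S = 4700/1219 in ≈ 3.856 in; Ia = 940/1219 in ≈ 0.771 in

Wet (AMC III): CN(III) = 23·53/(10 + 0.13·53) = 1219/(1689/100) = 121900/1689 ≈ 72.173
S = 1000/(121900/1689) − 10 = 4700/1219 in ≈ 3.856 in
Ia = 0.2·(4700/1219) = 940/1219 in ≈ 0.771 in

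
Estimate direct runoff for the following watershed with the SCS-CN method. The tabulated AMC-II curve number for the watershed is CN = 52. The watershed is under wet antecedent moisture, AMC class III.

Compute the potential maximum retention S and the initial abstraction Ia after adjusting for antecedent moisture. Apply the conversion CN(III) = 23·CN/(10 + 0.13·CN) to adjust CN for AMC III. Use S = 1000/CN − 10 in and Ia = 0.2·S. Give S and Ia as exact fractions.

S = 1200/299 in ≈ 4.013 in; Ia = 240/299 in ≈ 0.803 in

CN(III) from CN(II)=52: (23·52)/(10 + 0.13·52) = 29900/419 ≈ 71.360
Max retention: S = 1000/(29900/419) − 10 = 1200/299 in (≈ 4.013 in)
Initial abstraction Ia = S/5 = (1200/299)/5 = 240/299 ≈ 0.803 in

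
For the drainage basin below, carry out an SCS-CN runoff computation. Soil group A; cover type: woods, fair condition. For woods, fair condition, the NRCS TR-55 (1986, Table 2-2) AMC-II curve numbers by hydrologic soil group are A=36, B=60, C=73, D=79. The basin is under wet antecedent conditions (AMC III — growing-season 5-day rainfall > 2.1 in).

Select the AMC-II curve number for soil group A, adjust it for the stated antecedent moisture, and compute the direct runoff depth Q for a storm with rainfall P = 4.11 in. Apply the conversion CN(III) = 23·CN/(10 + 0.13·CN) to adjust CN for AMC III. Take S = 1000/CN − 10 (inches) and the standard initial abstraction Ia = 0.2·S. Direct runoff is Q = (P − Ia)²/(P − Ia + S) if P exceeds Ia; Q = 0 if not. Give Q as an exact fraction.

NRCS table: woods, fair condition, soil group A → CN(II) = 36
Wet (AMC III): CN(III) = 23·36/(10 + 0.13·36) = 828/(367/25) = 20700/367 ≈ 56.403
Retention S: 1000/CN − 10 with CN=56.403 → S = 1600/207 ≈ 7.729 in
Ia = 0.2S: 0.2·7.729 = 1.546 in (exactly 320/207)
P − Ia = 4.110 − 1.546 = 53077/20700 ≈ 2.564 in (> 0, runoff occurs)
Q: (53077/20700)² ÷ (213077/20700) = 2817167929/4410693900 in (≈ 0.639 in)

Q = 2817167929/4410693900 in ≈ 0.639 in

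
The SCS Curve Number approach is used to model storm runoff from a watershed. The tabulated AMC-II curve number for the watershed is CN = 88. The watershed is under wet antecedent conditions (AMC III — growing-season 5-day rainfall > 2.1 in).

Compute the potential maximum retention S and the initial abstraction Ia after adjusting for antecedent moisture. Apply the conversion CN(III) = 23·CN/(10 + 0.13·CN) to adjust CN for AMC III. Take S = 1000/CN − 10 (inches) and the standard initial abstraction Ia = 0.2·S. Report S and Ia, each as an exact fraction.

Adjust CN=88 to AMC III: 23·88/(10 + 0.13·88) → 2024 ÷ (536/25) = 6325/67 ≈ 94.403
S = 1000/(6325/67) − 10 = 150/253 in ≈ 0.593 in
Initial abstraction Ia = S/5 = (150/253)/5 = 30/253 ≈ 0.119 in

S = 150/253 in ≈ 0.593 in; Ia = 30/253 in ≈ 0.119 in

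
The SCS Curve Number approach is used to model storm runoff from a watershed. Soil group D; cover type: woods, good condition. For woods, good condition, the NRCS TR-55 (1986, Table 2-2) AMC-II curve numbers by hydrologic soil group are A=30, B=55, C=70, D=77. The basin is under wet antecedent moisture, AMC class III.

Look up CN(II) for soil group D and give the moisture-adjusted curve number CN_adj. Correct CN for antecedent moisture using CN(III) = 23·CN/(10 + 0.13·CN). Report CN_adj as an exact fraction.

NRCS table: woods, good condition, soil group D → CN(II) = 77
Adjust CN=77 to AMC III: 23·77/(10 + 0.13·77) → 1771 ÷ (2001/100) = 7700/87 ≈ 88.506

CN_adj = 7700/87 ≈ 88.506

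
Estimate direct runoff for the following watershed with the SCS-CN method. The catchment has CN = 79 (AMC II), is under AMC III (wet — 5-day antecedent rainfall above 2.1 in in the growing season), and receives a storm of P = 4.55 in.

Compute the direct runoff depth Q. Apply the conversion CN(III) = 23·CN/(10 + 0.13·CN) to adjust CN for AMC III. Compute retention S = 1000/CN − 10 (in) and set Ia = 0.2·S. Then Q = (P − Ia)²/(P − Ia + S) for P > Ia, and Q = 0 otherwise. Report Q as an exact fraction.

CN(III) from CN(II)=79: (23·79)/(10 + 0.13·79) = 181700/2027 ≈ 89.640
Max retention: S = 1000/(181700/2027) − 10 = 2100/1817 in (≈ 1.156 in)
Ia = 0.2·(2100/1817) = 420/1817 in ≈ 0.231 in
P − Ia = 4.550 − 0.231 = 156947/36340 ≈ 4.319 in (> 0, runoff occurs)
Q: (156947/36340)² ÷ (198947/36340) = 3518908687/1032819140 in (≈ 3.407 in)

Q = 3518908687/1032819140 in ≈ 3.407 in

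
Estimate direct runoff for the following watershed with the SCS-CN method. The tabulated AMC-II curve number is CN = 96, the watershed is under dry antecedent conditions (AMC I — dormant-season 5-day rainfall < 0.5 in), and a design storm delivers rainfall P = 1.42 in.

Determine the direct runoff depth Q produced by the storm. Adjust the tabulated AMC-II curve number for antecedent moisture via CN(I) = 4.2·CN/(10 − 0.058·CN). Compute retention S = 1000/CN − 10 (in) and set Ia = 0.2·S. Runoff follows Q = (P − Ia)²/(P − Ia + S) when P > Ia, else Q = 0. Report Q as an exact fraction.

Dry (AMC I): CN(I) = 4.2·96/(10 − 0.058·96) = (2016/5)/(554/125) = 25200/277 ≈ 90.975
Max retention: S = 1000/(25200/277) − 10 = 125/126 in (≈ 0.992 in)
Initial abstraction Ia = S/5 = (125/126)/5 = 25/126 ≈ 0.198 in
Since P=1.420 > Ia=0.198: effective rainfall P−Ia = 1924/1575 in
Q = (1924/1575)²/((1924/1575) + 125/126) = (3701776/2480625)/(6973/3150) = 7403552/10982475 in ≈ 0.674 in

Q = 7403552/10982475 in ≈ 0.674 in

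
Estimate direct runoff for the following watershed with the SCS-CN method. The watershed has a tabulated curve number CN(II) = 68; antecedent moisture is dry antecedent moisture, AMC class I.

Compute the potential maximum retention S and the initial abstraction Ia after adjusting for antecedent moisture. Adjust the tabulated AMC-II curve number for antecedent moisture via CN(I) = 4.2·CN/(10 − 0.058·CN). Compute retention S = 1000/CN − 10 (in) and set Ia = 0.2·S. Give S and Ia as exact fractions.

S = 4000/357 in ≈ 11.204 in; Ia = 800/357 in ≈ 2.241 in

Adjust CN=68 to AMC I: 4.2·68/(10 − 0.058·68) → (1428/5) ÷ (757/125) = 35700/757 ≈ 47.160
Max retention: S = 1000/(35700/757) − 10 = 4000/357 in (≈ 11.204 in)
Ia = 0.2·(4000/357) = 800/357 in ≈ 2.241 in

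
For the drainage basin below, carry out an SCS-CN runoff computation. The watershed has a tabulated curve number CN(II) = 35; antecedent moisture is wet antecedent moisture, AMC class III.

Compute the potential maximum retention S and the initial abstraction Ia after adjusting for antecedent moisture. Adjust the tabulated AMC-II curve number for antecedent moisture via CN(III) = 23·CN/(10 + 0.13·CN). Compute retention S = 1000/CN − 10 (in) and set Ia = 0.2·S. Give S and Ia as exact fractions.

S = 1300/161 in ≈ 8.075 in; Ia = 260/161 in ≈ 1.615 in

Adjust CN=35 to AMC III: 23·35/(10 + 0.13·35) → 805 ÷ (291/20) = 16100/291 ≈ 55.326
S = 1000/(16100/291) − 10 = 1300/161 in ≈ 8.075 in
Ia = 0.2·(1300/161) = 260/161 in ≈ 1.615 in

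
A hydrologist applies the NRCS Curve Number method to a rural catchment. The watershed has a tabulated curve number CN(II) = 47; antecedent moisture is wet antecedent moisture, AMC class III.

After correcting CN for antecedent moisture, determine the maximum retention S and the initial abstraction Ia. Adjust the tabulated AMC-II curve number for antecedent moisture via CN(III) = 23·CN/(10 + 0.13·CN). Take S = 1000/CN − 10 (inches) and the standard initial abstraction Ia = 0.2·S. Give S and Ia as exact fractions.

S = 5300/1081 in ≈ 4.903 in; Ia = 1060/1081 in ≈ 0.981 in

CN(III) from CN(II)=47: (23·47)/(10 + 0.13·47) = 108100/1611 ≈ 67.101
S = 1000/(108100/1611) − 10 = 5300/1081 in ≈ 4.903 in
Ia = 0.2S: 0.2·4.903 = 0.981 in (exactly 1060/1081)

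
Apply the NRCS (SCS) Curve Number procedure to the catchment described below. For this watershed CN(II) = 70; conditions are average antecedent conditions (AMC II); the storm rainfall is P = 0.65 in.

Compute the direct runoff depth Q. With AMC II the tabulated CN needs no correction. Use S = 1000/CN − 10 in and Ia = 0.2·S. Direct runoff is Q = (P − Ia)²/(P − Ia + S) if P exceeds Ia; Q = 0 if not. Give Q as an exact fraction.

CN(II) = 70; AMC II needs no correction.
Max retention: S = 1000/70 − 10 = 30/7 in (≈ 4.286 in)
Ia = 0.2·(30/7) = 6/7 in ≈ 0.857 in
P = 0.650 ≤ Ia = 0.857 in: entire storm abstracted, Q = 0.

Q = 0 in ≈ 0.000 in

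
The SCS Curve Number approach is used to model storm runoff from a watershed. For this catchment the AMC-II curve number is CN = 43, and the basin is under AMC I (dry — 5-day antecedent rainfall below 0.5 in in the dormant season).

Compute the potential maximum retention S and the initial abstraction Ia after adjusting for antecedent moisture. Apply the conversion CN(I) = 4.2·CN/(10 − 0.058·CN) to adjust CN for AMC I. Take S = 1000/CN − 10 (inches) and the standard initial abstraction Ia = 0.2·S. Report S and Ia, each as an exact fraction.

S = 9500/301 in ≈ 31.561 in; Ia = 1900/301 in ≈ 6.312 in

Dry (AMC I): CN(I) = 4.2·43/(10 − 0.058·43) = (903/5)/(3753/500) = 30100/1251 ≈ 24.061
S = 1000/(30100/1251) − 10 = 9500/301 in ≈ 31.561 in
Ia = 0.2S: 0.2·31.561 = 6.312 in (exactly 1900/301)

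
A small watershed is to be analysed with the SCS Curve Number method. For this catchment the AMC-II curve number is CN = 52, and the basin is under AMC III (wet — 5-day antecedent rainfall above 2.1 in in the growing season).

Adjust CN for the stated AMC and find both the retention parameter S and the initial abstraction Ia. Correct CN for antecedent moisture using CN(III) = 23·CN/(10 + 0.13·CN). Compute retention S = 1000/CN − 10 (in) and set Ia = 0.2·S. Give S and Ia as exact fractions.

Adjust CN=52 to AMC III: 23·52/(10 + 0.13·52) → 1196 ÷ (419/25) = 29900/419 ≈ 71.360
S = 1000/(29900/419) − 10 = 1200/299 in ≈ 4.013 in
Ia = 0.2·(1200/299) = 240/299 in ≈ 0.803 in

S = 1200/299 in ≈ 4.013 in; Ia = 240/299 in ≈ 0.803 in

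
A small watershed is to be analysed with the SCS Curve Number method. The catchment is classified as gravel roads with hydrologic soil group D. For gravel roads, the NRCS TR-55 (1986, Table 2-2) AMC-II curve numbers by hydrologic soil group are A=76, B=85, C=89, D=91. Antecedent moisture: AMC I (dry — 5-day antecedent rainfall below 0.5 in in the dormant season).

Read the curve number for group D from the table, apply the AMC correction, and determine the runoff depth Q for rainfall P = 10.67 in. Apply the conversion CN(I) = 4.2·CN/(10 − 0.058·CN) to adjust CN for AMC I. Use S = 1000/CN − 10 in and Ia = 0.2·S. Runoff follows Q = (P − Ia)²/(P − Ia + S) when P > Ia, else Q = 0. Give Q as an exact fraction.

NRCS table: gravel roads, soil group D → CN(II) = 91
CN(I) from CN(II)=91: (4.2·91)/(10 − 0.058·91) = 63700/787 ≈ 80.940
Retention S: 1000/CN − 10 with CN=80.940 → S = 1500/637 ≈ 2.355 in
Ia = 0.2·(1500/637) = 300/637 in ≈ 0.471 in
Excess rainfall: 10.670 − 0.471 = 10.199 in; P > Ia so Q > 0
Q = (649679/63700)²/((649679/63700) + 1500/637) = (422082803041/4057690000)/(799679/63700) = 422082803041/50939552300 in ≈ 8.286 in

Q = 422082803041/50939552300 in ≈ 8.286 in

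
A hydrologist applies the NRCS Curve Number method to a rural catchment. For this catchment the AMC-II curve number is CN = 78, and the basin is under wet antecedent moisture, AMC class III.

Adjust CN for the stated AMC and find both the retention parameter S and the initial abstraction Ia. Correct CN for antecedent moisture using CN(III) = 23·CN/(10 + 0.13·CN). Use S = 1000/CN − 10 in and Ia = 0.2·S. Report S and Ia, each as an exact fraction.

Wet (AMC III): CN(III) = 23·78/(10 + 0.13·78) = 1794/(1007/50) = 89700/1007 ≈ 89.076
Max retention: S = 1000/(89700/1007) − 10 = 1100/897 in (≈ 1.226 in)
Ia = 0.2·(1100/897) = 220/897 in ≈ 0.245 in

S = 1100/897 in ≈ 1.226 in; Ia = 220/897 in ≈ 0.245 in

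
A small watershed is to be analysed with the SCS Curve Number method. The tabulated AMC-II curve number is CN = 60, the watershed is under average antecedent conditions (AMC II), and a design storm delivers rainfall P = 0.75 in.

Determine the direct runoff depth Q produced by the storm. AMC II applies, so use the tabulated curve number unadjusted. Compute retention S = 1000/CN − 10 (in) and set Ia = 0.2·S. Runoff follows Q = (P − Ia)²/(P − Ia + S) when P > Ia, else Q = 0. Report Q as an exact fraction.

Q = 0 in ≈ 0.000 in

Average conditions: CN = 60 (no AMC adjustment).
Retention S: 1000/CN − 10 with CN=60.000 → S = 20/3 ≈ 6.667 in
Ia = 0.2S: 0.2·6.667 = 1.333 in (exactly 4/3)
P = 0.750 ≤ Ia = 1.333 in: entire storm abstracted, Q = 0.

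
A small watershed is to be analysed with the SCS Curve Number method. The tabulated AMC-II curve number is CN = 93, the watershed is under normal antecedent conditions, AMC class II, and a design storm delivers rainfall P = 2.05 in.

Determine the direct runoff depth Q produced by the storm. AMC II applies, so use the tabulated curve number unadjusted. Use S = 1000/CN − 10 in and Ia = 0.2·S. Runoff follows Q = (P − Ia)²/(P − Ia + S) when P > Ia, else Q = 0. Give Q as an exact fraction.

Q = 12482089/9175380 in ≈ 1.360 in

AMC II — tabulated CN = 93 applies directly.
S = 1000/93 − 10 = 70/93 in ≈ 0.753 in
Ia = 0.2·(70/93) = 14/93 in ≈ 0.151 in
Excess rainfall: 2.050 − 0.151 = 1.899 in; P > Ia so Q > 0
Runoff Q = (P−Ia)²/(P−Ia+S) = (1.899)²/(1.899+0.753) = 12482089/9175380 ≈ 1.360 in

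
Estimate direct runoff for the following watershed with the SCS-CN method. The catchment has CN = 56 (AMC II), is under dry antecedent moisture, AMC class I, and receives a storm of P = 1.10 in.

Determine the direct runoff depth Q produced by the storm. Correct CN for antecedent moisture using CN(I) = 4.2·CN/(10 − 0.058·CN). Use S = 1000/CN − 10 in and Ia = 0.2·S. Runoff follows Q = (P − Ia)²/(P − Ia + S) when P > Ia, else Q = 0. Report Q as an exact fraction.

Dry (AMC I): CN(I) = 4.2·56/(10 − 0.058·56) = (1176/5)/(844/125) = 7350/211 ≈ 34.834
Retention S: 1000/CN − 10 with CN=34.834 → S = 2750/147 ≈ 18.707 in
Ia = 0.2S: 0.2·18.707 = 3.741 in (exactly 550/147)
P = 1.100 ≤ Ia = 3.741 in: entire storm abstracted, Q = 0.

Q = 0 in ≈ 0.000 in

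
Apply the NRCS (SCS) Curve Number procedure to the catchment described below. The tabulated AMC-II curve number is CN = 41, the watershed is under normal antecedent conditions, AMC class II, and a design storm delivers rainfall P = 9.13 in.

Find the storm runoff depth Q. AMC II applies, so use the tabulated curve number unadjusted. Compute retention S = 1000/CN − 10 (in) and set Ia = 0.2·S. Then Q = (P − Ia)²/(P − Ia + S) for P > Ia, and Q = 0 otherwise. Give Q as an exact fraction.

Q = 657050689/346995300 in ≈ 1.894 in

AMC II — tabulated CN = 41 applies directly.
Retention S: 1000/CN − 10 with CN=41.000 → S = 590/41 ≈ 14.390 in
Ia = 0.2S: 0.2·14.390 = 2.878 in (exactly 118/41)
Since P=9.130 > Ia=2.878: effective rainfall P−Ia = 25633/4100 in
Runoff Q = (P−Ia)²/(P−Ia+S) = (6.252)²/(6.252+14.390) = 657050689/346995300 ≈ 1.894 in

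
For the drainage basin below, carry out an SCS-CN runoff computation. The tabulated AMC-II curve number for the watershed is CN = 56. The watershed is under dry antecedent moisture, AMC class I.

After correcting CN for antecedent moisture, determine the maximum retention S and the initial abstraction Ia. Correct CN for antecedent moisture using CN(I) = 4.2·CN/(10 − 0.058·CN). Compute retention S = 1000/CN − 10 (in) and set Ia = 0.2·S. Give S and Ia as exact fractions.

Adjust CN=56 to AMC I: 4.2·56/(10 − 0.058·56) → (1176/5) ÷ (844/125) = 7350/211 ≈ 34.834
Max retention: S = 1000/(7350/211) − 10 = 2750/147 in (≈ 18.707 in)
Ia = 0.2S: 0.2·18.707 = 3.741 in (exactly 550/147)

S = 2750/147 in ≈ 18.707 in; Ia = 550/147 in ≈ 3.741 in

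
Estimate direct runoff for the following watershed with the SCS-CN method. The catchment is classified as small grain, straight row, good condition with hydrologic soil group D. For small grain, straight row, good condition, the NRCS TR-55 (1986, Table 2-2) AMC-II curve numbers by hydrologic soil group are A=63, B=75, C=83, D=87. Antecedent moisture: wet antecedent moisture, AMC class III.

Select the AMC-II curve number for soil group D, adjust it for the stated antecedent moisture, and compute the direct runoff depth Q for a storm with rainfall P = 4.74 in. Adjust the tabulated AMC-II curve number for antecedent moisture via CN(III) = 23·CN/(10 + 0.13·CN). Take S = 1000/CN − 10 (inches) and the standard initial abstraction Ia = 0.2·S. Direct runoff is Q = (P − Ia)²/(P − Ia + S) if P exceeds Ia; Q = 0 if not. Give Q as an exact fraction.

Q = 212739570169/52650011850 in ≈ 4.041 in

NRCS table: small grain, straight row, good condition, soil group D → CN(II) = 87
CN(III) from CN(II)=87: (23·87)/(10 + 0.13·87) = 200100/2131 ≈ 93.900
Max retention: S = 1000/(200100/2131) − 10 = 1300/2001 in (≈ 0.650 in)
Ia = 0.2·(1300/2001) = 260/2001 in ≈ 0.130 in
Excess rainfall: 4.740 − 0.130 = 4.610 in; P > Ia so Q > 0
Q: (461237/100050)² ÷ (526237/100050) = 212739570169/52650011850 in (≈ 4.041 in)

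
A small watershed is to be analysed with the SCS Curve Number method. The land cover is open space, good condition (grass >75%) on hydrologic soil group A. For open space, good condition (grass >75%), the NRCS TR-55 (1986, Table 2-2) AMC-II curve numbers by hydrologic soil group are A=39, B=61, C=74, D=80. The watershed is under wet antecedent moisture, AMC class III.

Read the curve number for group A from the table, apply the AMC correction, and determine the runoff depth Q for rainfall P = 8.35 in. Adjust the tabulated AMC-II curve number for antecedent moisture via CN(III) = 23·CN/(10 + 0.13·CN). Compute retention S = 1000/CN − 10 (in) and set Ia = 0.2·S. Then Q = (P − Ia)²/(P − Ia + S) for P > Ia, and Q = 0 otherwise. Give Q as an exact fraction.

Q = 15724909201/4438338060 in ≈ 3.543 in

NRCS table: open space, good condition (grass >75%), soil group A → CN(II) = 39
Wet (AMC III): CN(III) = 23·39/(10 + 0.13·39) = 897/(1507/100) = 89700/1507 ≈ 59.522
S = 1000/(89700/1507) − 10 = 6100/897 in ≈ 6.800 in
Ia = 0.2S: 0.2·6.800 = 1.360 in (exactly 1220/897)
Since P=8.350 > Ia=1.360: effective rainfall P−Ia = 125399/17940 in
Q: (125399/17940)² ÷ (247399/17940) = 15724909201/4438338060 in (≈ 3.543 in)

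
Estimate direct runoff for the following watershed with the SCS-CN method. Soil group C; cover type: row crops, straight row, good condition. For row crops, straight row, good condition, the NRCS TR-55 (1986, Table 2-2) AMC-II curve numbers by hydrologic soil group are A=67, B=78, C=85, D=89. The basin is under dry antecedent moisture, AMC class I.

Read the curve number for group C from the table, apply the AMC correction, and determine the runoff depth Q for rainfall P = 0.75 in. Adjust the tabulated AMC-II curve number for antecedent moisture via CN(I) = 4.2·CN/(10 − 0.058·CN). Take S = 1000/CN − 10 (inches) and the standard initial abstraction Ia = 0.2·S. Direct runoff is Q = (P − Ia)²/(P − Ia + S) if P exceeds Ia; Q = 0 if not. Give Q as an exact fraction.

NRCS table: row crops, straight row, good condition, soil group C → CN(II) = 85
Dry (AMC I): CN(I) = 4.2·85/(10 − 0.058·85) = 357/(507/100) = 11900/169 ≈ 70.414
Max retention: S = 1000/(11900/169) − 10 = 500/119 in (≈ 4.202 in)
Initial abstraction Ia = S/5 = (500/119)/5 = 100/119 ≈ 0.840 in
P = 0.750 ≤ Ia = 0.840 in: entire storm abstracted, Q = 0.

Q = 0 in ≈ 0.000 in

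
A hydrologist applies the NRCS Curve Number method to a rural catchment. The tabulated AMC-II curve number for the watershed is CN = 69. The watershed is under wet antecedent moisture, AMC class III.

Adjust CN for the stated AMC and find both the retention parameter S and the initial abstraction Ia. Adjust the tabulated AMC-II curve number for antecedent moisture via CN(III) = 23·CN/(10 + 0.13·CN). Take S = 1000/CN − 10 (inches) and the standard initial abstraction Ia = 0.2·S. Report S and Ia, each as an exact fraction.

S = 3100/1587 in ≈ 1.953 in; Ia = 620/1587 in ≈ 0.391 in

CN(III) from CN(II)=69: (23·69)/(10 + 0.13·69) = 158700/1897 ≈ 83.658
Max retention: S = 1000/(158700/1897) − 10 = 3100/1587 in (≈ 1.953 in)
Ia = 0.2·(3100/1587) = 620/1587 in ≈ 0.391 in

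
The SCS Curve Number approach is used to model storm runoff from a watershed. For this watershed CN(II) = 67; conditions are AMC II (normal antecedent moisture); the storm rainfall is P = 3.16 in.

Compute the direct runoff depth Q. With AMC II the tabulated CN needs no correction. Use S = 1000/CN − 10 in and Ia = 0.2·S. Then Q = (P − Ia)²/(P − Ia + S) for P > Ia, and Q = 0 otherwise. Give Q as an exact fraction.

Q = 13271449/19920775 in ≈ 0.666 in

Average conditions: CN = 67 (no AMC adjustment).
Max retention: S = 1000/67 − 10 = 330/67 in (≈ 4.925 in)
Initial abstraction Ia = S/5 = (330/67)/5 = 66/67 ≈ 0.985 in
P − Ia = 3.160 − 0.985 = 3643/1675 ≈ 2.175 in (> 0, runoff occurs)
Runoff Q = (P−Ia)²/(P−Ia+S) = (2.175)²/(2.175+4.925) = 13271449/19920775 ≈ 0.666 in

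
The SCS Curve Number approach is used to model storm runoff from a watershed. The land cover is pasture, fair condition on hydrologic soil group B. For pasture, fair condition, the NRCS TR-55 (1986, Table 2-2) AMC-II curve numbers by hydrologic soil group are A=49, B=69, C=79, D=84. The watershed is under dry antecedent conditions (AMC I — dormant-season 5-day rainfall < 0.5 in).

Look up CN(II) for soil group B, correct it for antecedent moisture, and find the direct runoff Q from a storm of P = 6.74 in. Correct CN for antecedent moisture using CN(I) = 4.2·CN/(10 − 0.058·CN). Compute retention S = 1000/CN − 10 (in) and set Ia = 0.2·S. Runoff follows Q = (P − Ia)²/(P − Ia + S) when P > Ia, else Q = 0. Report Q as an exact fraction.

Q = 111097555969/80297276850 in ≈ 1.384 in

NRCS table: pasture, fair condition, soil group B → CN(II) = 69
CN(I) from CN(II)=69: (4.2·69)/(10 − 0.058·69) = 144900/2999 ≈ 48.316
Retention S: 1000/CN − 10 with CN=48.316 → S = 15500/1449 ≈ 10.697 in
Ia = 0.2·(15500/1449) = 3100/1449 in ≈ 2.139 in
P − Ia = 6.740 − 2.139 = 333313/72450 ≈ 4.601 in (> 0, runoff occurs)
Q = (333313/72450)²/((333313/72450) + 15500/1449) = (111097555969/5249002500)/(1108313/72450) = 111097555969/80297276850 in ≈ 1.384 in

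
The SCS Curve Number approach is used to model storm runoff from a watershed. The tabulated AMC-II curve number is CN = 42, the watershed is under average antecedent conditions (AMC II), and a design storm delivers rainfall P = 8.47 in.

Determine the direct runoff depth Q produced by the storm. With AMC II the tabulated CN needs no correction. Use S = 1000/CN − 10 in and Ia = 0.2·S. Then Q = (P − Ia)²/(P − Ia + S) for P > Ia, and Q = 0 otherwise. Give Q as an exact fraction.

CN(II) = 42; AMC II needs no correction.
Max retention: S = 1000/42 − 10 = 290/21 in (≈ 13.810 in)
Initial abstraction Ia = S/5 = (290/21)/5 = 58/21 ≈ 2.762 in
Since P=8.470 > Ia=2.762: effective rainfall P−Ia = 11987/2100 in
Q: (11987/2100)² ÷ (40987/2100) = 143688169/86072700 in (≈ 1.669 in)

Q = 143688169/86072700 in ≈ 1.669 in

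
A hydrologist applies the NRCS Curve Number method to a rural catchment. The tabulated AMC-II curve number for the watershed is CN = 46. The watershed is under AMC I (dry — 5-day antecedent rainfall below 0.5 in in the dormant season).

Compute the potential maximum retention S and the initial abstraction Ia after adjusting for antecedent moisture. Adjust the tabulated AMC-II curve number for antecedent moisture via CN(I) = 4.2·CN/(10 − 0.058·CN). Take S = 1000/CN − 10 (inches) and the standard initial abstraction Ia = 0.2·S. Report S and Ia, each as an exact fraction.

CN(I) from CN(II)=46: (4.2·46)/(10 − 0.058·46) = 16100/611 ≈ 26.350
Retention S: 1000/CN − 10 with CN=26.350 → S = 4500/161 ≈ 27.950 in
Initial abstraction Ia = S/5 = (4500/161)/5 = 900/161 ≈ 5.590 in

S = 4500/161 in ≈ 27.950 in; Ia = 900/161 in ≈ 5.590 in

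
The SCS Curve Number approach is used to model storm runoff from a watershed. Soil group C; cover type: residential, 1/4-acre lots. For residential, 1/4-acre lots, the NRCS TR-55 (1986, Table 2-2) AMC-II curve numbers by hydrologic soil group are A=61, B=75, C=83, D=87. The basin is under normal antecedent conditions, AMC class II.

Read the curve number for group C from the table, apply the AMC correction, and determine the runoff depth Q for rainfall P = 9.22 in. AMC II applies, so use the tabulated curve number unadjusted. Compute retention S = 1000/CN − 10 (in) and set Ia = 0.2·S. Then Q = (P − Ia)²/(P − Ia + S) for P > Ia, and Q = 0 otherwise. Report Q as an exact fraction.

NRCS table: residential, 1/4-acre lots, soil group C → CN(II) = 83
Average conditions: CN = 83 (no AMC adjustment).
Retention S: 1000/CN − 10 with CN=83.000 → S = 170/83 ≈ 2.048 in
Ia = 0.2S: 0.2·2.048 = 0.410 in (exactly 34/83)
Excess rainfall: 9.220 − 0.410 = 8.810 in; P > Ia so Q > 0
Runoff Q = (P−Ia)²/(P−Ia+S) = (8.810)²/(8.810+2.048) = 1336852969/187011450 ≈ 7.149 in

Q = 1336852969/187011450 in ≈ 7.149 in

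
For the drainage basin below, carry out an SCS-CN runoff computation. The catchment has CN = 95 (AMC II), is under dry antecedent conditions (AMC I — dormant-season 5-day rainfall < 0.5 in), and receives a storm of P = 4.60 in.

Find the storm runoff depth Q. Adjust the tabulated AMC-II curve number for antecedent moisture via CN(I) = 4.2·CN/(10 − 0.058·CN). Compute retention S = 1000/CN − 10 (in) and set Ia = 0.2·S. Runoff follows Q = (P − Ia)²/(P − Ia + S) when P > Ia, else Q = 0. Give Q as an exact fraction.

CN(I) from CN(II)=95: (4.2·95)/(10 − 0.058·95) = 39900/449 ≈ 88.864
Max retention: S = 1000/(39900/449) − 10 = 500/399 in (≈ 1.253 in)
Ia = 0.2S: 0.2·1.253 = 0.251 in (exactly 100/399)
P − Ia = 4.600 − 0.251 = 8677/1995 ≈ 4.349 in (> 0, runoff occurs)
Q = (8677/1995)²/((8677/1995) + 500/399) = (75290329/3980025)/(11177/1995) = 75290329/22298115 in ≈ 3.377 in

Q = 75290329/22298115 in ≈ 3.377 in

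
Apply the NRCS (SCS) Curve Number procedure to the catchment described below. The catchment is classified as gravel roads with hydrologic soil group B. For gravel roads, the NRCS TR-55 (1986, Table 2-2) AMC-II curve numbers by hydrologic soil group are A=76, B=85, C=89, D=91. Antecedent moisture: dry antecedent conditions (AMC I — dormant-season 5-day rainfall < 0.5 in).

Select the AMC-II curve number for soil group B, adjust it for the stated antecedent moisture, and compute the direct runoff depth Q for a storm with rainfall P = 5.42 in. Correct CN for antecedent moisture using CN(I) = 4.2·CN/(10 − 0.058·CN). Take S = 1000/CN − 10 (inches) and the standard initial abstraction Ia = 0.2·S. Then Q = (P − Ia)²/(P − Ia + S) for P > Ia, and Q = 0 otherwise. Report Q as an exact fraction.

NRCS table: gravel roads, soil group B → CN(II) = 85
Dry (AMC I): CN(I) = 4.2·85/(10 − 0.058·85) = 357/(507/100) = 11900/169 ≈ 70.414
S = 1000/(11900/169) − 10 = 500/119 in ≈ 4.202 in
Ia = 0.2S: 0.2·4.202 = 0.840 in (exactly 100/119)
Excess rainfall: 5.420 − 0.840 = 4.580 in; P > Ia so Q > 0
Q: (27249/5950)² ÷ (52249/5950) = 742508001/310881550 in (≈ 2.388 in)

Q = 742508001/310881550 in ≈ 2.388 in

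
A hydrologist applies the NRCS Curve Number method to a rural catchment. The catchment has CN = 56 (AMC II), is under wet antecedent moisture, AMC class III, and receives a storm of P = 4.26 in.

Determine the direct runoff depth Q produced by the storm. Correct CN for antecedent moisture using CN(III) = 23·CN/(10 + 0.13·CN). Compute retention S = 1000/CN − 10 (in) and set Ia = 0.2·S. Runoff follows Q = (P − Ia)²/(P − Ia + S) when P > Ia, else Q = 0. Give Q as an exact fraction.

Wet (AMC III): CN(III) = 23·56/(10 + 0.13·56) = 1288/(432/25) = 4025/54 ≈ 74.537
Retention S: 1000/CN − 10 with CN=74.537 → S = 550/161 ≈ 3.416 in
Ia = 0.2S: 0.2·3.416 = 0.683 in (exactly 110/161)
Excess rainfall: 4.260 − 0.683 = 3.577 in; P > Ia so Q > 0
Q: (28793/8050)² ÷ (56293/8050) = 829036849/453158650 in (≈ 1.829 in)

Q = 829036849/453158650 in ≈ 1.829 in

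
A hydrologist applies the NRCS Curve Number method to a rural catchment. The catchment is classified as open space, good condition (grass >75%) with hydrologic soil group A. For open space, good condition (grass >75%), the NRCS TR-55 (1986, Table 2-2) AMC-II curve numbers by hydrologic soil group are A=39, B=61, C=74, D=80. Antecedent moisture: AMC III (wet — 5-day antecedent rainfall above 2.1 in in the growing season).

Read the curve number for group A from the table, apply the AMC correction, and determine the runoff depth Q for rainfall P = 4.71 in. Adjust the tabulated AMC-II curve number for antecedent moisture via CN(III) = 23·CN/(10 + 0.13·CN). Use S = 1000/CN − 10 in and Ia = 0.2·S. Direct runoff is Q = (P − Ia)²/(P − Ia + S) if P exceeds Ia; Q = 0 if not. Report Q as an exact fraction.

NRCS table: open space, good condition (grass >75%), soil group A → CN(II) = 39
Wet (AMC III): CN(III) = 23·39/(10 + 0.13·39) = 897/(1507/100) = 89700/1507 ≈ 59.522
Retention S: 1000/CN − 10 with CN=59.522 → S = 6100/897 ≈ 6.800 in
Ia = 0.2S: 0.2·6.800 = 1.360 in (exactly 1220/897)
Since P=4.710 > Ia=1.360: effective rainfall P−Ia = 300487/89700 in
Q = (300487/89700)²/((300487/89700) + 6100/897) = (90292437169/8046090000)/(910487/89700) = 90292437169/81670683900 in ≈ 1.106 in

Q = 90292437169/81670683900 in ≈ 1.106 in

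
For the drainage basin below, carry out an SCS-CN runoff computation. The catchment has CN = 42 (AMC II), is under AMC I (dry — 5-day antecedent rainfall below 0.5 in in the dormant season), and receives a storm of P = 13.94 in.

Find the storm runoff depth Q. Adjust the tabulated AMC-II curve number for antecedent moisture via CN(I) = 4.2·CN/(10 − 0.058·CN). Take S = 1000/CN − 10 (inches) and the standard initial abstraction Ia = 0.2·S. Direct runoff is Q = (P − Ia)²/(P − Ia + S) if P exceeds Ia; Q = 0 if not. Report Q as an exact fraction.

Dry (AMC I): CN(I) = 4.2·42/(10 − 0.058·42) = (882/5)/(1891/250) = 44100/1891 ≈ 23.321
S = 1000/(44100/1891) − 10 = 14500/441 in ≈ 32.880 in
Ia = 0.2S: 0.2·32.880 = 6.576 in (exactly 2900/441)
Since P=13.940 > Ia=6.576: effective rainfall P−Ia = 162377/22050 in
Q: (162377/22050)² ÷ (887377/22050) = 26366290129/19566662850 in (≈ 1.348 in)

Q = 26366290129/19566662850 in ≈ 1.348 in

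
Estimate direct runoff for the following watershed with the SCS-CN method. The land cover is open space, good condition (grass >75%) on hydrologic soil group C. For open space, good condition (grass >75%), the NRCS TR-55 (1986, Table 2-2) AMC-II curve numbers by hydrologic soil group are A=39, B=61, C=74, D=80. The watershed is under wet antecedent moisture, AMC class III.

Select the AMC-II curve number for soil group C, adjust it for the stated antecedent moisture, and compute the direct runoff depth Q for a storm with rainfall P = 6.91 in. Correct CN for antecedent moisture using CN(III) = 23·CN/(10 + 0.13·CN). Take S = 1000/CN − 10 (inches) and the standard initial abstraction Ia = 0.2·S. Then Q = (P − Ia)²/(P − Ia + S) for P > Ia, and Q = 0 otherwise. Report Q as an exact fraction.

Q = 315890085681/58892689100 in ≈ 5.364 in

NRCS table: open space, good condition (grass >75%), soil group C → CN(II) = 74
CN(III) from CN(II)=74: (23·74)/(10 + 0.13·74) = 85100/981 ≈ 86.748
S = 1000/(85100/981) − 10 = 1300/851 in ≈ 1.528 in
Ia = 0.2S: 0.2·1.528 = 0.306 in (exactly 260/851)
Since P=6.910 > Ia=0.306: effective rainfall P−Ia = 562041/85100 in
Q: (562041/85100)² ÷ (692041/85100) = 315890085681/58892689100 in (≈ 5.364 in)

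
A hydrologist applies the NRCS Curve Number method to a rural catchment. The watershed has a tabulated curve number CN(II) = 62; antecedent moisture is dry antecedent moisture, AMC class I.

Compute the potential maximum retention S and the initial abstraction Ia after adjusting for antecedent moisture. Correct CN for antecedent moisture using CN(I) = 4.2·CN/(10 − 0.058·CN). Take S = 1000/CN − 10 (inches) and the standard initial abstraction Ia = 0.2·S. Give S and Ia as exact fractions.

CN(I) from CN(II)=62: (4.2·62)/(10 − 0.058·62) = 65100/1601 ≈ 40.662
S = 1000/(65100/1601) − 10 = 9500/651 in ≈ 14.593 in
Ia = 0.2·(9500/651) = 1900/651 in ≈ 2.919 in

S = 9500/651 in ≈ 14.593 in; Ia = 1900/651 in ≈ 2.919 in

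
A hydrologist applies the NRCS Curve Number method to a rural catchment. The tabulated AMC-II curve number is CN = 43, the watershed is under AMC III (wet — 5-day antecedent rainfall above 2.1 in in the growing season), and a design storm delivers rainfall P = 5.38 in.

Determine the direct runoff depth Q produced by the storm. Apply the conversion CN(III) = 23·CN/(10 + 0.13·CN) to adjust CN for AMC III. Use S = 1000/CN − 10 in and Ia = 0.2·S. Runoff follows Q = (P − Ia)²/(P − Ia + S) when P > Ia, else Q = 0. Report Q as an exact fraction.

CN(III) from CN(II)=43: (23·43)/(10 + 0.13·43) = 98900/1559 ≈ 63.438
Retention S: 1000/CN − 10 with CN=63.438 → S = 5700/989 ≈ 5.763 in
Ia = 0.2·(5700/989) = 1140/989 in ≈ 1.153 in
P − Ia = 5.380 − 1.153 = 209041/49450 ≈ 4.227 in (> 0, runoff occurs)
Q: (209041/49450)² ÷ (494041/49450) = 43698139681/24430327450 in (≈ 1.789 in)

Q = 43698139681/24430327450 in ≈ 1.789 in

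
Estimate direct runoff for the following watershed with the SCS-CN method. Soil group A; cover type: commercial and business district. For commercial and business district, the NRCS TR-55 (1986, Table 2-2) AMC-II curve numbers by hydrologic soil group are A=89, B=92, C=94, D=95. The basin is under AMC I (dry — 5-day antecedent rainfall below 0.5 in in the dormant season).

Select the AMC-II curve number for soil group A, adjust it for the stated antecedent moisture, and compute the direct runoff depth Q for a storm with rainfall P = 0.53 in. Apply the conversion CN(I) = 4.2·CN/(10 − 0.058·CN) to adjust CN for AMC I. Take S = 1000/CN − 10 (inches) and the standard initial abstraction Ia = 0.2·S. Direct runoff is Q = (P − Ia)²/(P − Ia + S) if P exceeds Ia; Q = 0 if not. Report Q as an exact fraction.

NRCS table: commercial and business district, soil group A → CN(II) = 89
Adjust CN=89 to AMC I: 4.2·89/(10 − 0.058·89) → (1869/5) ÷ (2419/500) = 186900/2419 ≈ 77.263
Retention S: 1000/CN − 10 with CN=77.263 → S = 5500/1869 ≈ 2.943 in
Initial abstraction Ia = S/5 = (5500/1869)/5 = 1100/1869 ≈ 0.589 in
P = 0.530 ≤ Ia = 0.589 in: entire storm abstracted, Q = 0.

Q = 0 in ≈ 0.000 in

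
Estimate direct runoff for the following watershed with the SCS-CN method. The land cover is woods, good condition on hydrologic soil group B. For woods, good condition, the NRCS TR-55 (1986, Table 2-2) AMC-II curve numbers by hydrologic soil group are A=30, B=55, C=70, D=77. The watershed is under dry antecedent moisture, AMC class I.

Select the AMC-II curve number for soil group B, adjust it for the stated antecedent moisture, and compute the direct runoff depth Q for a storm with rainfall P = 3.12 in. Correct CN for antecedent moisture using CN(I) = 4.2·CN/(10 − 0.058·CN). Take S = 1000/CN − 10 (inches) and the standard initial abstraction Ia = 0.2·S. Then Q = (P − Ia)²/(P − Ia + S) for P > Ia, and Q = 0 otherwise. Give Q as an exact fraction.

NRCS table: woods, good condition, soil group B → CN(II) = 55
Dry (AMC I): CN(I) = 4.2·55/(10 − 0.058·55) = 231/(681/100) = 7700/227 ≈ 33.921
Retention S: 1000/CN − 10 with CN=33.921 → S = 1500/77 ≈ 19.481 in
Initial abstraction Ia = S/5 = (1500/77)/5 = 300/77 ≈ 3.896 in
P = 3.120 ≤ Ia = 3.896 in: entire storm abstracted, Q = 0.

Q = 0 in ≈ 0.000 in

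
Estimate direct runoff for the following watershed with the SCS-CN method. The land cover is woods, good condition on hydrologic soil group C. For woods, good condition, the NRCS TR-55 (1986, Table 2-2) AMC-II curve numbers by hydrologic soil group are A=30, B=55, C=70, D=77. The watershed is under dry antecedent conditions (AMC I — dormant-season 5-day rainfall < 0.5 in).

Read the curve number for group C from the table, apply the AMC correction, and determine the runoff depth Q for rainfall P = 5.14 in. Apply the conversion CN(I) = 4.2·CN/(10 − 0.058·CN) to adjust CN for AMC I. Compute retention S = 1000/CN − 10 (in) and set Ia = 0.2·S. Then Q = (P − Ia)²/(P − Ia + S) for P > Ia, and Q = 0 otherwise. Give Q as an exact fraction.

NRCS table: woods, good condition, soil group C → CN(II) = 70
Adjust CN=70 to AMC I: 4.2·70/(10 − 0.058·70) → 294 ÷ (297/50) = 4900/99 ≈ 49.495
Max retention: S = 1000/(4900/99) − 10 = 500/49 in (≈ 10.204 in)
Ia = 0.2S: 0.2·10.204 = 2.041 in (exactly 100/49)
Excess rainfall: 5.140 − 2.041 = 3.099 in; P > Ia so Q > 0
Q = (7593/2450)²/((7593/2450) + 500/49) = (57653649/6002500)/(32593/2450) = 57653649/79852850 in ≈ 0.722 in

Q = 57653649/79852850 in ≈ 0.722 in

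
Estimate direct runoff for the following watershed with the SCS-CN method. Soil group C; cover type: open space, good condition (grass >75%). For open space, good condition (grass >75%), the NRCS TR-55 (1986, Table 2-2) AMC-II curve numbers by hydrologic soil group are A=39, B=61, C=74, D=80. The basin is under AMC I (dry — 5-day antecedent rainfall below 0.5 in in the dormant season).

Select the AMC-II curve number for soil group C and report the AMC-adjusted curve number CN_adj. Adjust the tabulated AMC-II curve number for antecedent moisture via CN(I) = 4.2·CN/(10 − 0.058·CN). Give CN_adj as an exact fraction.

CN_adj = 77700/1427 ≈ 54.450

NRCS table: open space, good condition (grass >75%), soil group C → CN(II) = 74
CN(I) from CN(II)=74: (4.2·74)/(10 − 0.058·74) = 77700/1427 ≈ 54.450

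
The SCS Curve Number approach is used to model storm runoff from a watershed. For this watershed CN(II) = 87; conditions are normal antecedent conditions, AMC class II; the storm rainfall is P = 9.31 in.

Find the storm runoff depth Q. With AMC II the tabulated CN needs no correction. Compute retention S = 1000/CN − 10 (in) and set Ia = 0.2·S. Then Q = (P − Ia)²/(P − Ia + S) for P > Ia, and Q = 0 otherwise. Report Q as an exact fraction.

CN(II) = 87; AMC II needs no correction.
Max retention: S = 1000/87 − 10 = 130/87 in (≈ 1.494 in)
Ia = 0.2S: 0.2·1.494 = 0.299 in (exactly 26/87)
Since P=9.310 > Ia=0.299: effective rainfall P−Ia = 78397/8700 in
Q = (78397/8700)²/((78397/8700) + 130/87) = (6146089609/75690000)/(91397/8700) = 6146089609/795153900 in ≈ 7.729 in

Q = 6146089609/795153900 in ≈ 7.729 in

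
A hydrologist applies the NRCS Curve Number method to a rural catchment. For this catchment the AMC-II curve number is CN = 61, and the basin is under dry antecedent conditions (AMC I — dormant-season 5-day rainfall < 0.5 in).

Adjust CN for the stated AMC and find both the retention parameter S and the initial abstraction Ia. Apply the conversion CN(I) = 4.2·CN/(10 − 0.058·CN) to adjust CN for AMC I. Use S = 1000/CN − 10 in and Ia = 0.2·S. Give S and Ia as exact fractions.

S = 6500/427 in ≈ 15.222 in; Ia = 1300/427 in ≈ 3.044 in

Adjust CN=61 to AMC I: 4.2·61/(10 − 0.058·61) → (1281/5) ÷ (3231/500) = 42700/1077 ≈ 39.647
Retention S: 1000/CN − 10 with CN=39.647 → S = 6500/427 ≈ 15.222 in
Initial abstraction Ia = S/5 = (6500/427)/5 = 1300/427 ≈ 3.044 in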